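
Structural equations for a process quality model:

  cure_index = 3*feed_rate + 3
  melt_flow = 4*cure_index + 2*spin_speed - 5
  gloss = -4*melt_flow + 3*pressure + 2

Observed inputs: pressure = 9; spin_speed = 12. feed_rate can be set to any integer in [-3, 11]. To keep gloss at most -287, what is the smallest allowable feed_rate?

Substituting into the melt_flow equation gives melt_flow = 12*feed_rate + 31.
This gives gloss = -48*feed_rate - 95.
Require -48*feed_rate - 95 ≤ -287, so feed_rate ≥ 4.
The smallest integer in [-3, 11] satisfying this is 4.

feed_rate = 4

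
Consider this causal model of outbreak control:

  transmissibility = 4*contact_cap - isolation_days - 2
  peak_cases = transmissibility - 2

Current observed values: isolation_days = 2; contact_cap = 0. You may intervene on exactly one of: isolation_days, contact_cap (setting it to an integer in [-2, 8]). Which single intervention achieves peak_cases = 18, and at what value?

set contact_cap = 6

Intervening on isolation_days: peak_cases = -isolation_days - 4. Reaching 18 requires isolation_days = -22, outside [-2, 8].
Intervening on contact_cap: with other inputs at their observed values, peak_cases = 4*contact_cap - 6. Solving for 18 gives contact_cap = 6, within [-2, 8].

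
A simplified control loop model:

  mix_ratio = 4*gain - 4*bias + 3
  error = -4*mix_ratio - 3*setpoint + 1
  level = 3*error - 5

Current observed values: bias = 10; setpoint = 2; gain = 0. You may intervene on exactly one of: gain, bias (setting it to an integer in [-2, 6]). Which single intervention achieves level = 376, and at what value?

Intervening on gain: with other inputs at their observed values, level = -48*gain + 424. Solving for 376 gives gain = 1, within [-2, 6].
Intervening on bias: level = 48*bias - 56. Reaching 376 requires bias = 9, outside [-2, 6].

set gain = 1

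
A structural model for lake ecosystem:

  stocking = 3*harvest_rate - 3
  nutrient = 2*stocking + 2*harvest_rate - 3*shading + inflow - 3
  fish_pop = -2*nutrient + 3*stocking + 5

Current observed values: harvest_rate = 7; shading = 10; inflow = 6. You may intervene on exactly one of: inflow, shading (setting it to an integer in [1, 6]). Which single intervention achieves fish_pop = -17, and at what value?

Intervening on inflow: fish_pop = -2*inflow + 25. Reaching -17 requires inflow = 21, outside [1, 6].
Intervening on shading: with other inputs at their observed values, fish_pop = 6*shading - 47. Solving for -17 gives shading = 5, within [1, 6].

set shading = 5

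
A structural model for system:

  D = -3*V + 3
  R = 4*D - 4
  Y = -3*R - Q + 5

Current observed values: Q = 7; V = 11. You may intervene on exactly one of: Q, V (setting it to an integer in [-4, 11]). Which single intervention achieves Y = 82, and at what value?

set V = 3

Intervening on Q: Y = -Q + 377. Reaching 82 requires Q = 295, outside [-4, 11].
Intervening on V: with other inputs at their observed values, Y = 36*V - 26. Solving for 82 gives V = 3, within [-4, 11].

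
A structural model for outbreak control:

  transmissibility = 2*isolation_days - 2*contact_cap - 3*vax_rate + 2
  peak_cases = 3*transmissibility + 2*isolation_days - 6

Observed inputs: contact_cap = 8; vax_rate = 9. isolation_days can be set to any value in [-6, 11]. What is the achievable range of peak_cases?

Substituting into the transmissibility equation gives transmissibility = 2*isolation_days - 41.
Substituting into the peak_cases equation gives peak_cases = 8*isolation_days - 129.
Linear in isolation_days, so extremes are at the endpoints: isolation_days = -6 gives peak_cases = -177; isolation_days = 11 gives peak_cases = -41.

-177 to -41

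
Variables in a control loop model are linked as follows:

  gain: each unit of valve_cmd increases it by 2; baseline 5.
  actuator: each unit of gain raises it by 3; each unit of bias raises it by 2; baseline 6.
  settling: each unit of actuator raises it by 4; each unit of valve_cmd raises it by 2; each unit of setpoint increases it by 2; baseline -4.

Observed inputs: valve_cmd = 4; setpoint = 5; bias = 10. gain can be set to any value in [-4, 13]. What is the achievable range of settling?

Intervening on gain fixes its value directly, overriding its dependence on valve_cmd.
Substituting into the actuator equation gives actuator = 3*gain + 26.
Substituting into the settling equation gives settling = 12*gain + 118.
Linear in gain, so extremes are at the endpoints: gain = -4 gives settling = 70; gain = 13 gives settling = 274.

70 to 274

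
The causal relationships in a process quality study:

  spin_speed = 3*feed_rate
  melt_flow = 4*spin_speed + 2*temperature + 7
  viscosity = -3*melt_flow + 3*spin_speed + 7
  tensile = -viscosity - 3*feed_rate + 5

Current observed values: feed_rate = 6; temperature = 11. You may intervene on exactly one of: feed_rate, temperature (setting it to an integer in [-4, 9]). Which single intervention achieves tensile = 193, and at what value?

set temperature = 5

Intervening on feed_rate: tensile = 24*feed_rate + 85. Reaching 193 requires feed_rate = 9/2, not an integer.
Intervening on temperature: with other inputs at their observed values, tensile = 6*temperature + 163. Solving for 193 gives temperature = 5, within [-4, 9].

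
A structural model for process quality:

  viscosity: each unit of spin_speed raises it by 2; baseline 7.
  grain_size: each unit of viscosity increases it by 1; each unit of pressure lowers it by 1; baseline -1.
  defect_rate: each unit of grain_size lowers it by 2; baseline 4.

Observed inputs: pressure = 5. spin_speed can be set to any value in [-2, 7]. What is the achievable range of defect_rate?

Substituting into the grain_size equation gives grain_size = 2*spin_speed + 1.
This gives defect_rate = -4*spin_speed + 2.
Linear in spin_speed, so extremes are at the endpoints: spin_speed = -2 gives defect_rate = 10; spin_speed = 7 gives defect_rate = -26.

-26 to 10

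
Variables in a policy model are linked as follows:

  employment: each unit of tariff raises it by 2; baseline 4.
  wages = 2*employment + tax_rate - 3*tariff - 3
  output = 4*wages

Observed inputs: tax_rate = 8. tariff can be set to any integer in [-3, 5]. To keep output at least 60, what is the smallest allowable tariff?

Substituting into the wages equation gives wages = tariff + 13.
output becomes 4*tariff + 52.
Require 4*tariff + 52 ≥ 60, so tariff ≥ 2.
The smallest integer in [-3, 5] satisfying this is 2.

tariff = 2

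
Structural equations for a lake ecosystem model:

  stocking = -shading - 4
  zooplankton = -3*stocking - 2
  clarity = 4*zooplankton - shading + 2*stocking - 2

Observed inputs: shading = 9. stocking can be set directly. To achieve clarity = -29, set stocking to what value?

stocking = 1

Intervening on stocking fixes its value directly, overriding its dependence on shading.
Substituting into the clarity equation gives clarity = -10*stocking - 19.
Solve -10*stocking - 19 = -29: stocking = (-29 + 19) / -10 = 1.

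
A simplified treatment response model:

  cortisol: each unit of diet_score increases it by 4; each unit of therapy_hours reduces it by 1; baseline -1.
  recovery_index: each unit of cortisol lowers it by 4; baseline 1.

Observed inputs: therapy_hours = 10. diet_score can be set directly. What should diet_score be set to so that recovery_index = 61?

Substituting into the cortisol equation gives cortisol = 4*diet_score - 11.
Substituting into the recovery_index equation gives recovery_index = -16*diet_score + 45.
Solve -16*diet_score + 45 = 61: diet_score = (61 - 45) / -16 = -1.

diet_score = -1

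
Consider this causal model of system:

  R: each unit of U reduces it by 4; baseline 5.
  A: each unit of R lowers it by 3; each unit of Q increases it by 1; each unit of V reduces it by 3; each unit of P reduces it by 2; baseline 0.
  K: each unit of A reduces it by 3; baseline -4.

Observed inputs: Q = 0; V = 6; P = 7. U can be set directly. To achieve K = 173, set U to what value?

U = -1

Substituting into the A equation gives A = 12*U - 47.
Substituting into the K equation gives K = -36*U + 137.
Solve -36*U + 137 = 173: U = (173 - 137) / -36 = -1.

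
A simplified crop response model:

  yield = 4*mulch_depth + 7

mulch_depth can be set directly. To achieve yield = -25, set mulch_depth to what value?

Solve 4*mulch_depth + 7 = -25: mulch_depth = (-25 - 7) / 4 = -8.

mulch_depth = -8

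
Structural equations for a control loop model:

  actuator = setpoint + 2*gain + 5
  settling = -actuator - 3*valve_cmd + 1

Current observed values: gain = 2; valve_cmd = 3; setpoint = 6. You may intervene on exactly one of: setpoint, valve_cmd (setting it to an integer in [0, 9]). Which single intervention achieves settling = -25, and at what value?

set setpoint = 8

Intervening on setpoint: with other inputs at their observed values, settling = -setpoint - 17. Solving for -25 gives setpoint = 8, within [0, 9].
Intervening on valve_cmd: settling = -3*valve_cmd - 14. Reaching -25 requires valve_cmd = 11/3, not an integer.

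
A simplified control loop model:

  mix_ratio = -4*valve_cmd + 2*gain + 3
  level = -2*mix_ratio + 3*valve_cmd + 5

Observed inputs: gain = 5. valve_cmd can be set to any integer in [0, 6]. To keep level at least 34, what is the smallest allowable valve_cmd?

valve_cmd = 5

Substituting into the mix_ratio equation gives mix_ratio = -4*valve_cmd + 13.
Substituting into the level equation gives level = 11*valve_cmd - 21.
Require 11*valve_cmd - 21 ≥ 34, so valve_cmd ≥ 5.
The smallest integer in [0, 6] satisfying this is 5.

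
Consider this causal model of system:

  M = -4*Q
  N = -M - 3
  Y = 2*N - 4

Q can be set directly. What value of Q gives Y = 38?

Substituting into the N equation gives N = 4*Q - 3.
Y becomes 8*Q - 10.
Solve 8*Q - 10 = 38: Q = (38 + 10) / 8 = 6.

Q = 6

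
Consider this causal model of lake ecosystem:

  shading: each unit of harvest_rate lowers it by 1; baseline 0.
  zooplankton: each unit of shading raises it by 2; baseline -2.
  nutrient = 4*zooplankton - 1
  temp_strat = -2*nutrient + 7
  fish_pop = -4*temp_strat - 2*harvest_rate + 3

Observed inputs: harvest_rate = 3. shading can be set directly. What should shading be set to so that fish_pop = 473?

Intervening on shading fixes its value directly, overriding its dependence on harvest_rate.
Substituting into the nutrient equation gives nutrient = 8*shading - 9.
Substituting into the temp_strat equation gives temp_strat = -16*shading + 25.
This gives fish_pop = 64*shading - 103.
Solve 64*shading - 103 = 473: shading = (473 + 103) / 64 = 9.

shading = 9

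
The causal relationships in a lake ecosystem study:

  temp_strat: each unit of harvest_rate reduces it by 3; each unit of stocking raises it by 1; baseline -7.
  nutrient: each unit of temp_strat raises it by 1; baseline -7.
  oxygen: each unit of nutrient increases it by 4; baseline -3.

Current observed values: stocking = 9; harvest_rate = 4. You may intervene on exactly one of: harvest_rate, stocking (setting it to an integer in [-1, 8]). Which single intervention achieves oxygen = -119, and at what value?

set harvest_rate = 8

Intervening on harvest_rate: with other inputs at their observed values, oxygen = -12*harvest_rate - 23. Solving for -119 gives harvest_rate = 8, within [-1, 8].
Intervening on stocking: oxygen = 4*stocking - 107. Reaching -119 requires stocking = -3, outside [-1, 8].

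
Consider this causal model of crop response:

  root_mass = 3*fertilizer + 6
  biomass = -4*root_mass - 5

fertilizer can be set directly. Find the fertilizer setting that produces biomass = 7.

Substituting into the biomass equation gives biomass = -12*fertilizer - 29.
Solve -12*fertilizer - 29 = 7: fertilizer = (7 + 29) / -12 = -3.

fertilizer = -3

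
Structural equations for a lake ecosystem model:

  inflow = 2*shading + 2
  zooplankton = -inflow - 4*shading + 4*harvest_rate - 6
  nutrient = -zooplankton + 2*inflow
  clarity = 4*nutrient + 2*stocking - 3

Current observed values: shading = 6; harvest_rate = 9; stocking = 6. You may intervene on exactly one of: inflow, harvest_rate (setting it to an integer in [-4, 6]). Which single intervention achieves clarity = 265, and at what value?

Intervening on inflow: clarity = 12*inflow - 15. Reaching 265 requires inflow = 70/3, not an integer.
Intervening on harvest_rate: with other inputs at their observed values, clarity = -16*harvest_rate + 297. Solving for 265 gives harvest_rate = 2, within [-4, 6].

set harvest_rate = 2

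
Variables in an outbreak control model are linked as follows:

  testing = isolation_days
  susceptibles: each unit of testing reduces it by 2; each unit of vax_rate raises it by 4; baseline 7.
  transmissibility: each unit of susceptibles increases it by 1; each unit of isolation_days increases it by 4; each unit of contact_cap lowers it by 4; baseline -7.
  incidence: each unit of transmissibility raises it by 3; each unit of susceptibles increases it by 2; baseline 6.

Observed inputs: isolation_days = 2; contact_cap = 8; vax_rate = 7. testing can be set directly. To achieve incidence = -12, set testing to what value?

Intervening on testing fixes its value directly, overriding its dependence on isolation_days.
Substituting into the susceptibles equation gives susceptibles = -2*testing + 35.
Substituting into the transmissibility equation gives transmissibility = -2*testing + 4.
Substituting into the incidence equation gives incidence = -10*testing + 88.
Solve -10*testing + 88 = -12: testing = (-12 - 88) / -10 = 10.

testing = 10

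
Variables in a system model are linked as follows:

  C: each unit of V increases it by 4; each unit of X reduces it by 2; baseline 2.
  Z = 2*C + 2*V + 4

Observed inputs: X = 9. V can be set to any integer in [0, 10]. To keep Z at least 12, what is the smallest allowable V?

Substituting into the C equation gives C = 4*V - 16.
Z becomes 10*V - 28.
Require 10*V - 28 ≥ 12, so V ≥ 4.
The smallest integer in [0, 10] satisfying this is 4.

V = 4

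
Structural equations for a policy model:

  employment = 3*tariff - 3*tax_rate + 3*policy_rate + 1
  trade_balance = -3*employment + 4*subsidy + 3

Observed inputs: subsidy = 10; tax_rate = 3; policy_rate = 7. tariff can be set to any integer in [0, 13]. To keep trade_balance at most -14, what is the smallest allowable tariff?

Substituting into the employment equation gives employment = 3*tariff + 13.
trade_balance becomes -9*tariff + 4.
Require -9*tariff + 4 ≤ -14, so tariff ≥ 2.
The smallest integer in [0, 13] satisfying this is 2.

tariff = 2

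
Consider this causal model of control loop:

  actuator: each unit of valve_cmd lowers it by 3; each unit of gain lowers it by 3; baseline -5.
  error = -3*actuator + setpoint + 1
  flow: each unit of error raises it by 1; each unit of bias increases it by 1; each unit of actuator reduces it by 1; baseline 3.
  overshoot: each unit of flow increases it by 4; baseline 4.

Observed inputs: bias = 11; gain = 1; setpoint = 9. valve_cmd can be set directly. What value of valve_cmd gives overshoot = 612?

valve_cmd = 8

Substituting into the actuator equation gives actuator = -3*valve_cmd - 8.
Substituting into the error equation gives error = 9*valve_cmd + 34.
Substituting into the flow equation gives flow = 12*valve_cmd + 56.
Substituting into the overshoot equation gives overshoot = 48*valve_cmd + 228.
Solve 48*valve_cmd + 228 = 612: valve_cmd = (612 - 228) / 48 = 8.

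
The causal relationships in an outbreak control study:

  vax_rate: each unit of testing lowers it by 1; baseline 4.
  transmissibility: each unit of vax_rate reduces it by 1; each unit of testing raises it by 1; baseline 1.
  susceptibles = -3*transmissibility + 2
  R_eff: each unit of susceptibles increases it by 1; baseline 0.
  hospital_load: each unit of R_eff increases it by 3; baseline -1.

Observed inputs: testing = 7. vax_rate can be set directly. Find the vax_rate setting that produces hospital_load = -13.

vax_rate = 6

Intervening on vax_rate fixes its value directly, overriding its dependence on testing.
Substituting into the transmissibility equation gives transmissibility = -vax_rate + 8.
Substituting into the susceptibles equation gives susceptibles = 3*vax_rate - 22.
This gives R_eff = 3*vax_rate - 22.
So hospital_load = 9*vax_rate - 67.
Solve 9*vax_rate - 67 = -13: vax_rate = (-13 + 67) / 9 = 6.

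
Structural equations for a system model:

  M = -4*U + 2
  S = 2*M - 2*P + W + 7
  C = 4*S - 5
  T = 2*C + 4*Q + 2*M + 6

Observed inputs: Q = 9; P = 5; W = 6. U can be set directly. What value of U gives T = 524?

Substituting into the S equation gives S = -8*U + 7.
So C = -32*U + 23.
So T = -72*U + 92.
Solve -72*U + 92 = 524: U = (524 - 92) / -72 = -6.

U = -6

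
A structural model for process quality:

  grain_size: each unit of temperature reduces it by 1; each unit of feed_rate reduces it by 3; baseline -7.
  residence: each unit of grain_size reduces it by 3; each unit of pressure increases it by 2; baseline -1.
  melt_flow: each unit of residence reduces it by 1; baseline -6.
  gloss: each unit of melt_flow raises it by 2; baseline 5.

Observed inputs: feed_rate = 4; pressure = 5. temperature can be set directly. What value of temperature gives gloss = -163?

temperature = 4

Substituting into the grain_size equation gives grain_size = -temperature - 19.
So residence = 3*temperature + 66.
Substituting into the melt_flow equation gives melt_flow = -3*temperature - 72.
Substituting into the gloss equation gives gloss = -6*temperature - 139.
Solve -6*temperature - 139 = -163: temperature = (-163 + 139) / -6 = 4.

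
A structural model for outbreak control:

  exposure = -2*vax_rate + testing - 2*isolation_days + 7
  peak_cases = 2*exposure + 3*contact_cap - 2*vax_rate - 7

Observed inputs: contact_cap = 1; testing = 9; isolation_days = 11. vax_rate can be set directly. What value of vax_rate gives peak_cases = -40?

vax_rate = 4

Substituting into the exposure equation gives exposure = -2*vax_rate - 6.
Substituting into the peak_cases equation gives peak_cases = -6*vax_rate - 16.
Solve -6*vax_rate - 16 = -40: vax_rate = (-40 + 16) / -6 = 4.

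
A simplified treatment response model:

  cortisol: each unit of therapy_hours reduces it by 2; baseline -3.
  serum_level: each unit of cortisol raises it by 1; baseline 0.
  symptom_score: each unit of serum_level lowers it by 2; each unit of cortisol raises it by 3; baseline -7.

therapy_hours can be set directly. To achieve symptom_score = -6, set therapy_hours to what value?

therapy_hours = -2

Substituting into the serum_level equation gives serum_level = -2*therapy_hours - 3.
Substituting into the symptom_score equation gives symptom_score = -2*therapy_hours - 10.
Solve -2*therapy_hours - 10 = -6: therapy_hours = (-6 + 10) / -2 = -2.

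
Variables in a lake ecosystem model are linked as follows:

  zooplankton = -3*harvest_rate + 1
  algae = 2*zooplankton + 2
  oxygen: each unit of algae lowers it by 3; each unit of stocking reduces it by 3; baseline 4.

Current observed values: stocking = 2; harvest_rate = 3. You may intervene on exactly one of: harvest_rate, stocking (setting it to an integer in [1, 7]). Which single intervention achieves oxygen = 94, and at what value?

Intervening on harvest_rate: with other inputs at their observed values, oxygen = 18*harvest_rate - 14. Solving for 94 gives harvest_rate = 6, within [1, 7].
Intervening on stocking: oxygen = -3*stocking + 46. Reaching 94 requires stocking = -16, outside [1, 7].

set harvest_rate = 6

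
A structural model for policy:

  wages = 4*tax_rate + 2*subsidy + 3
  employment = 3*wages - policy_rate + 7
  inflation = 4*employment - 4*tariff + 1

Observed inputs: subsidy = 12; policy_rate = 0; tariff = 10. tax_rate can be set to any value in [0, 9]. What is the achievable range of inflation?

Substituting into the wages equation gives wages = 4*tax_rate + 27.
employment becomes 12*tax_rate + 88.
Substituting into the inflation equation gives inflation = 48*tax_rate + 313.
Linear in tax_rate, so extremes are at the endpoints: tax_rate = 0 gives inflation = 313; tax_rate = 9 gives inflation = 745.

313 to 745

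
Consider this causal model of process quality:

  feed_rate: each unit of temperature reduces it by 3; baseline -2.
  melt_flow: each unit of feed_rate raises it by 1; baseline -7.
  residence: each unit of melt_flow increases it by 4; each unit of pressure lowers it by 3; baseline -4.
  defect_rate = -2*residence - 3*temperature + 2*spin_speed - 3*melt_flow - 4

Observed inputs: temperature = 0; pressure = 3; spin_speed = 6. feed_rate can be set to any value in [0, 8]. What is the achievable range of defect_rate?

Intervening on feed_rate fixes its value directly, overriding its dependence on temperature.
Substituting into the residence equation gives residence = 4*feed_rate - 41.
So defect_rate = -11*feed_rate + 111.
Linear in feed_rate, so extremes are at the endpoints: feed_rate = 0 gives defect_rate = 111; feed_rate = 8 gives defect_rate = 23.

23 to 111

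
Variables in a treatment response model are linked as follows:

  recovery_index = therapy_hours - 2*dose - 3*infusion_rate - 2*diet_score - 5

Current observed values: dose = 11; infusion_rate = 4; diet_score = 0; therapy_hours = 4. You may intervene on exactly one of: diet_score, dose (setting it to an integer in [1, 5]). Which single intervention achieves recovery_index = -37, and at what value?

Intervening on diet_score: with other inputs at their observed values, recovery_index = -2*diet_score - 35. Solving for -37 gives diet_score = 1, within [1, 5].
Intervening on dose: recovery_index = -2*dose - 13. Reaching -37 requires dose = 12, outside [1, 5].

set diet_score = 1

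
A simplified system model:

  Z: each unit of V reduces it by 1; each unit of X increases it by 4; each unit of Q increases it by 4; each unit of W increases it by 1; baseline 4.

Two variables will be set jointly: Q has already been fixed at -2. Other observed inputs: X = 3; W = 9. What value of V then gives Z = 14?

With Q held at -2:
Substituting into the Z equation gives Z = -V + 17.
Solve -V + 17 = 14: V = (14 - 17) / -1 = 3.

V = 3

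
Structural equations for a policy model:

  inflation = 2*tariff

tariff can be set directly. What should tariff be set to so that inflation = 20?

Solve 2*tariff = 20: tariff = 20 / 2 = 10.

tariff = 10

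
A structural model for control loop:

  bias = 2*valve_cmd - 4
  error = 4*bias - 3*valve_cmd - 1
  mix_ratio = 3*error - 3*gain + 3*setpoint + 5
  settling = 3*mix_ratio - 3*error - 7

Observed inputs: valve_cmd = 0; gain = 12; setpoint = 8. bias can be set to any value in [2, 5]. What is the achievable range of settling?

14 to 86

Intervening on bias fixes its value directly, overriding its dependence on valve_cmd.
Substituting into the error equation gives error = 4*bias - 1.
So mix_ratio = 12*bias - 10.
Substituting into the settling equation gives settling = 24*bias - 34.
Linear in bias, so extremes are at the endpoints: bias = 2 gives settling = 14; bias = 5 gives settling = 86.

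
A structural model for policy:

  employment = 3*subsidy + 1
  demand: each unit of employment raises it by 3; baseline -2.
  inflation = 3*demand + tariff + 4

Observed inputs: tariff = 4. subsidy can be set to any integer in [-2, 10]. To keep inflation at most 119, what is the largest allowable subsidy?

Substituting into the demand equation gives demand = 9*subsidy + 1.
So inflation = 27*subsidy + 11.
Require 27*subsidy + 11 ≤ 119, so subsidy ≤ 4.
The largest integer in [-2, 10] satisfying this is 4.

subsidy = 4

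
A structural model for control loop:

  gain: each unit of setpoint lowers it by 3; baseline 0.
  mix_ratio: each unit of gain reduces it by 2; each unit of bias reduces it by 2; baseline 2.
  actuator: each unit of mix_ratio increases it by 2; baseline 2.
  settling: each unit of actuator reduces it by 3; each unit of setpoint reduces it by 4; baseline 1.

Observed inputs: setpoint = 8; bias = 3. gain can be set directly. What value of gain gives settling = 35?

gain = 4

Intervening on gain fixes its value directly, overriding its dependence on setpoint.
Substituting into the mix_ratio equation gives mix_ratio = -2*gain - 4.
Substituting into the actuator equation gives actuator = -4*gain - 6.
Substituting into the settling equation gives settling = 12*gain - 13.
Solve 12*gain - 13 = 35: gain = (35 + 13) / 12 = 4.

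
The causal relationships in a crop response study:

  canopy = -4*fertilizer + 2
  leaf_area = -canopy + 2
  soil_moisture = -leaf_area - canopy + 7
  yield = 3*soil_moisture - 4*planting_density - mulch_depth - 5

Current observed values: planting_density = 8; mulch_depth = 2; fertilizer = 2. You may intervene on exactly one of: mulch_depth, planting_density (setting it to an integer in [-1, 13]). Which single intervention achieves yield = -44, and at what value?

set planting_density = 13

Intervening on mulch_depth: yield = -mulch_depth - 22. Reaching -44 requires mulch_depth = 22, outside [-1, 13].
Intervening on planting_density: with other inputs at their observed values, yield = -4*planting_density + 8. Solving for -44 gives planting_density = 13, within [-1, 13].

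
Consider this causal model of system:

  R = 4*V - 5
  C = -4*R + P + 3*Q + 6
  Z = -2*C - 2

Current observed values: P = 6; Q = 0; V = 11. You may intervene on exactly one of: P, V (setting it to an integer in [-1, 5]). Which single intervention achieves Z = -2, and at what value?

set V = 2

Intervening on P: Z = -2*P + 298. Reaching -2 requires P = 150, outside [-1, 5].
Intervening on V: with other inputs at their observed values, Z = 32*V - 66. Solving for -2 gives V = 2, within [-1, 5].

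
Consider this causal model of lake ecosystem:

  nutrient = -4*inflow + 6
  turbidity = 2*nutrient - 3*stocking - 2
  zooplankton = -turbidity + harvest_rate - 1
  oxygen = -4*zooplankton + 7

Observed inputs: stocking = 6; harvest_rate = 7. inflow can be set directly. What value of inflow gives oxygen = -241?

inflow = 6

Substituting into the turbidity equation gives turbidity = -8*inflow - 8.
Substituting into the zooplankton equation gives zooplankton = 8*inflow + 14.
So oxygen = -32*inflow - 49.
Solve -32*inflow - 49 = -241: inflow = (-241 + 49) / -32 = 6.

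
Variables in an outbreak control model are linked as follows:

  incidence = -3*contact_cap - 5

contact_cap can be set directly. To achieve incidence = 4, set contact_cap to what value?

contact_cap = -3

Solve -3*contact_cap - 5 = 4: contact_cap = (4 + 5) / -3 = -3.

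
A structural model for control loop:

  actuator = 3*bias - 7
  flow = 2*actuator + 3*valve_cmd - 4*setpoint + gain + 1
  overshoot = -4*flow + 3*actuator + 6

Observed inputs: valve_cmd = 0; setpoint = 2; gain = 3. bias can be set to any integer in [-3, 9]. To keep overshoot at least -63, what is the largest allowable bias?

bias = 8

Substituting into the flow equation gives flow = 6*bias - 18.
So overshoot = -15*bias + 57.
Require -15*bias + 57 ≥ -63, so bias ≤ 8.
The largest integer in [-3, 9] satisfying this is 8.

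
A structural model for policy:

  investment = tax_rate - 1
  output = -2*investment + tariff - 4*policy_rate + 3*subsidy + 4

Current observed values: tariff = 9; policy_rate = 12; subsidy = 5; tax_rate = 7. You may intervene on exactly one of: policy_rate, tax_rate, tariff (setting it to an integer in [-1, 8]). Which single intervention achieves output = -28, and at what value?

Intervening on policy_rate: output = -4*policy_rate + 16. Reaching -28 requires policy_rate = 11, outside [-1, 8].
Intervening on tax_rate: with other inputs at their observed values, output = -2*tax_rate - 18. Solving for -28 gives tax_rate = 5, within [-1, 8].
Intervening on tariff: output = tariff - 41. Reaching -28 requires tariff = 13, outside [-1, 8].

set tax_rate = 5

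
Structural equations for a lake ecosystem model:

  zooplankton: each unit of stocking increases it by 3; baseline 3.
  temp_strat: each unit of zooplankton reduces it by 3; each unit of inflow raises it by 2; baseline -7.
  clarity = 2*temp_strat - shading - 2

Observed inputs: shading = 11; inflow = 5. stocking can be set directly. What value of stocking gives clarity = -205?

stocking = 10

Substituting into the temp_strat equation gives temp_strat = -9*stocking - 6.
Substituting into the clarity equation gives clarity = -18*stocking - 25.
Solve -18*stocking - 25 = -205: stocking = (-205 + 25) / -18 = 10.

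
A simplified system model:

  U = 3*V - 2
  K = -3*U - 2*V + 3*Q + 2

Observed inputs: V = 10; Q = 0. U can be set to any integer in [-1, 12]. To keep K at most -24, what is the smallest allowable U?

Intervening on U fixes its value directly, overriding its dependence on V.
Substituting into the K equation gives K = -3*U - 18.
Require -3*U - 18 ≤ -24, so U ≥ 2.
The smallest integer in [-1, 12] satisfying this is 2.

U = 2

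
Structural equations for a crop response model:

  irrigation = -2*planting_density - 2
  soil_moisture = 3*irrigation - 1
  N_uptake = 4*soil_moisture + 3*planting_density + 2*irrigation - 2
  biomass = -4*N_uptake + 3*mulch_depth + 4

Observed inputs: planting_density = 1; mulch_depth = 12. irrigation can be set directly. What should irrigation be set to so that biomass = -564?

Intervening on irrigation fixes its value directly, overriding its dependence on planting_density.
Substituting into the N_uptake equation gives N_uptake = 14*irrigation - 3.
Substituting into the biomass equation gives biomass = -56*irrigation + 52.
Solve -56*irrigation + 52 = -564: irrigation = (-564 - 52) / -56 = 11.

irrigation = 11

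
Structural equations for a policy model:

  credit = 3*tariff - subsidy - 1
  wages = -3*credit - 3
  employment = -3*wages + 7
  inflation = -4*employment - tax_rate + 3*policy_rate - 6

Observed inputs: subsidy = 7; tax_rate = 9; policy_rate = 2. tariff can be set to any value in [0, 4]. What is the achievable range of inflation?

-217 to 215

Substituting into the credit equation gives credit = 3*tariff - 8.
wages becomes -9*tariff + 21.
Substituting into the employment equation gives employment = 27*tariff - 56.
So inflation = -108*tariff + 215.
Linear in tariff, so extremes are at the endpoints: tariff = 0 gives inflation = 215; tariff = 4 gives inflation = -217.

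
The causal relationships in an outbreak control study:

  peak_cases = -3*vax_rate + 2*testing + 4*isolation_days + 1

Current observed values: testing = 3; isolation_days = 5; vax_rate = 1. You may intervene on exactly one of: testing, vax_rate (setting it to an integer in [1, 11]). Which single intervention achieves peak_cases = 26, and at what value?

Intervening on testing: with other inputs at their observed values, peak_cases = 2*testing + 18. Solving for 26 gives testing = 4, within [1, 11].
Intervening on vax_rate: peak_cases = -3*vax_rate + 27. Reaching 26 requires vax_rate = 1/3, not an integer.

set testing = 4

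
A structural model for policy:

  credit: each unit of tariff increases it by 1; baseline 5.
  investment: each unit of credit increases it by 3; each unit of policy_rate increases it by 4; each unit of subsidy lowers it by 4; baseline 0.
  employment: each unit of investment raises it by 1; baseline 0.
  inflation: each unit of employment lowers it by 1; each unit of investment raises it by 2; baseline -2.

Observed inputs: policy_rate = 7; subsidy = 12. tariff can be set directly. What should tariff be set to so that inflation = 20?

Substituting into the investment equation gives investment = 3*tariff - 5.
Substituting into the employment equation gives employment = 3*tariff - 5.
So inflation = 3*tariff - 7.
Solve 3*tariff - 7 = 20: tariff = (20 + 7) / 3 = 9.

tariff = 9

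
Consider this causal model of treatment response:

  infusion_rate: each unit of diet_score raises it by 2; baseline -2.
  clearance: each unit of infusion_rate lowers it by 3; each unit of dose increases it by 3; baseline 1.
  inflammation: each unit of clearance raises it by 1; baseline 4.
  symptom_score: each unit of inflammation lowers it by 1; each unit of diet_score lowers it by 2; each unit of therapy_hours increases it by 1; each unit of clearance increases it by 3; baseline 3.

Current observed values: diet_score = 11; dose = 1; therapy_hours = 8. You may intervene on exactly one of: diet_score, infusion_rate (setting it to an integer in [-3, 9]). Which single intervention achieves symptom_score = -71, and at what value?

set diet_score = 7

Intervening on diet_score: with other inputs at their observed values, symptom_score = -14*diet_score + 27. Solving for -71 gives diet_score = 7, within [-3, 9].
Intervening on infusion_rate: symptom_score = -6*infusion_rate - 7. Reaching -71 requires infusion_rate = 32/3, not an integer.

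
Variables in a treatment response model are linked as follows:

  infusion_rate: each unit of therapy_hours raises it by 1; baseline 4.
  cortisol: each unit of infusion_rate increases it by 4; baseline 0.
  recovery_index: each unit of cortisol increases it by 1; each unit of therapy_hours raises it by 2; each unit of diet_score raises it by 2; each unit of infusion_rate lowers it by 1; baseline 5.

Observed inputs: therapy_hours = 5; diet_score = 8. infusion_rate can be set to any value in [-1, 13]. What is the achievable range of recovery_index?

Intervening on infusion_rate fixes its value directly, overriding its dependence on therapy_hours.
Substituting into the recovery_index equation gives recovery_index = 3*infusion_rate + 31.
Linear in infusion_rate, so extremes are at the endpoints: infusion_rate = -1 gives recovery_index = 28; infusion_rate = 13 gives recovery_index = 70.

28 to 70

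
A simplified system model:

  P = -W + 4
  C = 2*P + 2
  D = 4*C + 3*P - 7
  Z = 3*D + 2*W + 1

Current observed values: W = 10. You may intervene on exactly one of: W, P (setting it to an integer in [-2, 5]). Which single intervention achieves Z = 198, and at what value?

set W = -2

Intervening on W: with other inputs at their observed values, Z = -31*W + 136. Solving for 198 gives W = -2, within [-2, 5].
Intervening on P: Z = 33*P + 24. Reaching 198 requires P = 58/11, not an integer.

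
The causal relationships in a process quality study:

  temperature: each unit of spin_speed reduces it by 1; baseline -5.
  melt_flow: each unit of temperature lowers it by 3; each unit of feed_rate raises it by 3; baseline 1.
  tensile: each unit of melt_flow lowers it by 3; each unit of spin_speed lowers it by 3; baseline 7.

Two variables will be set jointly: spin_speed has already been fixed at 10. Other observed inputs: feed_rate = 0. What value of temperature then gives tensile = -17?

With spin_speed held at 10:
Intervening on temperature fixes its value directly, overriding its dependence on spin_speed.
Substituting into the melt_flow equation gives melt_flow = -3*temperature + 1.
Substituting into the tensile equation gives tensile = 9*temperature - 26.
Solve 9*temperature - 26 = -17: temperature = (-17 + 26) / 9 = 1.

temperature = 1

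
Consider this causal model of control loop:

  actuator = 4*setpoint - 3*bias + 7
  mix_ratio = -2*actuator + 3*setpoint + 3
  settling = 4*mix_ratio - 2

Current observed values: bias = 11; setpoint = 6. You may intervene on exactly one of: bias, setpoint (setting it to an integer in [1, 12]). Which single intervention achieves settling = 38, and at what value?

set setpoint = 9

Intervening on bias: settling = 24*bias - 166. Reaching 38 requires bias = 17/2, not an integer.
Intervening on setpoint: with other inputs at their observed values, settling = -20*setpoint + 218. Solving for 38 gives setpoint = 9, within [1, 12].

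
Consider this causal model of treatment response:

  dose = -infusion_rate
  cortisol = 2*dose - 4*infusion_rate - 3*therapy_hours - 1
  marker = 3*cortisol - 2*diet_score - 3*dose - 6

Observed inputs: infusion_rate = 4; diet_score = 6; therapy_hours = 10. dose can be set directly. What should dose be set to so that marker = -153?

dose = 2

Intervening on dose fixes its value directly, overriding its dependence on infusion_rate.
Substituting into the cortisol equation gives cortisol = 2*dose - 47.
marker becomes 3*dose - 159.
Solve 3*dose - 159 = -153: dose = (-153 + 159) / 3 = 2.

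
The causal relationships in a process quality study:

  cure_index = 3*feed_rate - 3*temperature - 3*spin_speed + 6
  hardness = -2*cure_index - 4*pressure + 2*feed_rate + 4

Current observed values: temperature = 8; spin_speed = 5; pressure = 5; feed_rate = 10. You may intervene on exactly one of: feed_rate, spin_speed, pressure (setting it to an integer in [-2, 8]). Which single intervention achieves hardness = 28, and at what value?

Intervening on feed_rate: hardness = -4*feed_rate + 50. Reaching 28 requires feed_rate = 11/2, not an integer.
Intervening on spin_speed: with other inputs at their observed values, hardness = 6*spin_speed - 20. Solving for 28 gives spin_speed = 8, within [-2, 8].
Intervening on pressure: hardness = -4*pressure + 30. Reaching 28 requires pressure = 1/2, not an integer.

set spin_speed = 8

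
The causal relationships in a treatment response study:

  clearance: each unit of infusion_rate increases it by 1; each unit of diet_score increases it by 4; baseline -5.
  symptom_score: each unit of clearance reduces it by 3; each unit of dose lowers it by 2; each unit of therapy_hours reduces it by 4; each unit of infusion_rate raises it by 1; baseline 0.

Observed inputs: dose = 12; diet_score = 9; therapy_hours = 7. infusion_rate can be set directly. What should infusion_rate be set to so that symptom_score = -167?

Substituting into the clearance equation gives clearance = infusion_rate + 31.
Substituting into the symptom_score equation gives symptom_score = -2*infusion_rate - 145.
Solve -2*infusion_rate - 145 = -167: infusion_rate = (-167 + 145) / -2 = 11.

infusion_rate = 11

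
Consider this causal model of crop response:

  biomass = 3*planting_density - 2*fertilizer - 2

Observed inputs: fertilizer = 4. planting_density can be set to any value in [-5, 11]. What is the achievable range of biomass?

Substituting into the biomass equation gives biomass = 3*planting_density - 10.
Linear in planting_density, so extremes are at the endpoints: planting_density = -5 gives biomass = -25; planting_density = 11 gives biomass = 23.

-25 to 23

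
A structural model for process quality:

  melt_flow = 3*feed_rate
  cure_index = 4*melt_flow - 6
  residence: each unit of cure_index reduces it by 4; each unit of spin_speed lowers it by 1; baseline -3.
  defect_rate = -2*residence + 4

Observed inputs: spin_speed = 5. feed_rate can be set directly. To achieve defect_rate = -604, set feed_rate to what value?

Substituting into the cure_index equation gives cure_index = 12*feed_rate - 6.
residence becomes -48*feed_rate + 16.
So defect_rate = 96*feed_rate - 28.
Solve 96*feed_rate - 28 = -604: feed_rate = (-604 + 28) / 96 = -6.

feed_rate = -6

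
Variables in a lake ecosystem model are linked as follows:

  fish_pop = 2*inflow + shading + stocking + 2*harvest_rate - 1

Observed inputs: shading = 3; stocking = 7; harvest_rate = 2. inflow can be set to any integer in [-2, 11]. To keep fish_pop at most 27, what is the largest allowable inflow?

inflow = 7

Substituting into the fish_pop equation gives fish_pop = 2*inflow + 13.
Require 2*inflow + 13 ≤ 27, so inflow ≤ 7.
The largest integer in [-2, 11] satisfying this is 7.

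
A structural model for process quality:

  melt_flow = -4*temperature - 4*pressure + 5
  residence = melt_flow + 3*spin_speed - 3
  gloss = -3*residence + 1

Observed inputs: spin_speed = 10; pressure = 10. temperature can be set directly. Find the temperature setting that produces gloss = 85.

temperature = 5

Substituting into the melt_flow equation gives melt_flow = -4*temperature - 35.
Substituting into the residence equation gives residence = -4*temperature - 8.
Substituting into the gloss equation gives gloss = 12*temperature + 25.
Solve 12*temperature + 25 = 85: temperature = (85 - 25) / 12 = 5.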